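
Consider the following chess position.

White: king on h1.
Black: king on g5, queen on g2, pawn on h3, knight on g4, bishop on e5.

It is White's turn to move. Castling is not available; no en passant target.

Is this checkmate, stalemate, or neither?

White to move; white king on h1.
In check: yes, from the black queen on g2.
King squares — g1: attacked by Qg2; g2: attacked by Ph3; h2: attacked by Qg2.
Legal moves for White: none.
In check with no legal moves → checkmate.

checkmate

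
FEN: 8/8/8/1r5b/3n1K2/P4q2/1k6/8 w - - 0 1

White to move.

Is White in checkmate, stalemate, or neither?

White to move; white king on f4.
In check: yes, from the black queen on f3.
King squares — e3: attacked by Qf3; f3: attacked by Nd4; g3: attacked by Qf3; e4: attacked by Qf3; g4: attacked by Qf3; e5: attacked by Rb5; f5: attacked by Qf3; g5: attacked by Rb5.
Legal moves for White: none.
In check with no legal moves → checkmate.

checkmate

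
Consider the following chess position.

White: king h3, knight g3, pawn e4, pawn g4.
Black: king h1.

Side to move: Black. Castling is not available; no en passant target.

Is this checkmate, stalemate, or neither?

Black to move; black king on h1.
In check: yes, from the white knight on g3.
King squares — g1: available; g2: attacked by Kh3; h2: attacked by Kh3.
Legal moves for Black: Kg1.
Black is in check but has 1 legal move → neither.

neither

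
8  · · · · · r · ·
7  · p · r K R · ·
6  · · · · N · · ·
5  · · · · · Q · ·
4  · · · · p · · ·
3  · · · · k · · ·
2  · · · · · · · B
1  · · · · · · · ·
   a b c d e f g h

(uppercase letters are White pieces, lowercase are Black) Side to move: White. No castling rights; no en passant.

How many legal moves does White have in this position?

3

White to move; king on e7.
In check: yes, from the black rook on d7.
Legal moves: Kxf8, Kxd7, Kf6.
Count: 3.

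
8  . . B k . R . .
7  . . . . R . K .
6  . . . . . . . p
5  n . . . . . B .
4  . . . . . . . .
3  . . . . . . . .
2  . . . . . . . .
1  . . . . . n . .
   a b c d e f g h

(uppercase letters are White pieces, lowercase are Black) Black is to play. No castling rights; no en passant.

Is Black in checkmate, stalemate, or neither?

Black to move; black king on d8.
In check: yes, from the white rook on f8.
King squares — c7: attacked by Re7; d7: attacked by Re7; e7: attacked by Bg5; c8: attacked by Rf8; e8: attacked by Re7.
Legal moves for Black: none.
In check with no legal moves → checkmate.

checkmate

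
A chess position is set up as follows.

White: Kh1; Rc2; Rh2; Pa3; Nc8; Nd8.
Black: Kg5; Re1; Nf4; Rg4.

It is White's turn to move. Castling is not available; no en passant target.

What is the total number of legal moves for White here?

0

White to move; king on h1.
In check: yes, from the black rook on e1.
Legal moves: none.
Count: 0.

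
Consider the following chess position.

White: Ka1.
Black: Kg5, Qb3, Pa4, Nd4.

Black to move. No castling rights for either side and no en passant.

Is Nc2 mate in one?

After Nc2: white king on a1; in check: yes, from the black knight on c2.
King squares — b1: attacked by Qb3; a2: attacked by Qb3; b2: attacked by Qb3.
White has no legal moves → checkmate.

yes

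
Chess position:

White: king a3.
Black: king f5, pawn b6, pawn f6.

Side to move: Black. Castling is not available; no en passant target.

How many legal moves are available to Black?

8

Black to move; king on f5.
In check: no.
Legal moves: Kg6, Ke6, Kg5, Ke5, Kg4, Kf4, Ke4, b5.
Count: 8.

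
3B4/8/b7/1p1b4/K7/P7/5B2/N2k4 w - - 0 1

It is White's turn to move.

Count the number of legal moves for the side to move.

2

White to move; king on a4.
In check: yes, from the black pawn on b5.
Legal moves: Ka5, Kb4.
Count: 2.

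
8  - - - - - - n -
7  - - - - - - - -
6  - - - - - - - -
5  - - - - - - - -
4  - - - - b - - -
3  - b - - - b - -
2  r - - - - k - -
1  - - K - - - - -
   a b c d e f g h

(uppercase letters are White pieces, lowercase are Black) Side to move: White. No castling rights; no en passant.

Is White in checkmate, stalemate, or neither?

stalemate

White to move; white king on c1.
In check: no.
King squares — b1: attacked by Be4; d1: attacked by Bb3; b2: attacked by Ra2; c2: attacked by Ra2; d2: attacked by Ra2.
Legal moves for White: none.
Not in check and no legal moves → stalemate.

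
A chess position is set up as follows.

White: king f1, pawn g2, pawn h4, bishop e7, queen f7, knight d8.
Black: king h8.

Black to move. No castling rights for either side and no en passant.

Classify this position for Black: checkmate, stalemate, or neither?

stalemate

Black to move; black king on h8.
In check: no.
King squares — g7: attacked by Qf7; h7: attacked by Qf7; g8: attacked by Qf7.
Legal moves for Black: none.
Not in check and no legal moves → stalemate.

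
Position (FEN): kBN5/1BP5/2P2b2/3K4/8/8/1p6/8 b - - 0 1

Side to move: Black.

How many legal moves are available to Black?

0

Black to move; king on a8.
In check: yes, from the white bishop on b7.
Legal moves: none.
Count: 0.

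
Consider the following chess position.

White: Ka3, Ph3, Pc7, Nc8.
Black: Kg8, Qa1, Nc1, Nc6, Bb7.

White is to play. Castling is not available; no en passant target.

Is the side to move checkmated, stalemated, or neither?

White to move; white king on a3.
In check: yes, from the black queen on a1.
King squares — a2: attacked by Qa1; b2: attacked by Qa1; b3: attacked by Nc1; a4: attacked by Qa1; b4: attacked by Nc6.
Legal moves for White: none.
In check with no legal moves → checkmate.

checkmate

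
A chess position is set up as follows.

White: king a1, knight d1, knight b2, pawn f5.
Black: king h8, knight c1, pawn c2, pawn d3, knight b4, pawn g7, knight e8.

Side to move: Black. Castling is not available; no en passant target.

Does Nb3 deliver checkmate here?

yes

After Nb3: white king on a1; in check: yes, from the black knight on b3.
King squares — b1: attacked by Pc2; a2: attacked by Nb4; b2: own knight.
White has no legal moves → checkmate.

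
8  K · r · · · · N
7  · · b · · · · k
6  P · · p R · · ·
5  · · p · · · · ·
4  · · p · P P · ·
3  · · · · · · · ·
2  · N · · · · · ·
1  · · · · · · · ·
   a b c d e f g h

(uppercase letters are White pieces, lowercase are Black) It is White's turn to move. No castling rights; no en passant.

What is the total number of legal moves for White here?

White to move; king on a8.
In check: yes, from the black rook on c8.
Legal moves: Kb7, Ka7.
Count: 2.

2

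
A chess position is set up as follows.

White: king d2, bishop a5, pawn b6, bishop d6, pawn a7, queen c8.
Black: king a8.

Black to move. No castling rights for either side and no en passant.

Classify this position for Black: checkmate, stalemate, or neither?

Black to move; black king on a8.
In check: yes, from the white queen on c8.
King squares — a7: attacked by Pb6; b7: attacked by Qc8; b8: attacked by Bd6.
Legal moves for Black: none.
In check with no legal moves → checkmate.

checkmate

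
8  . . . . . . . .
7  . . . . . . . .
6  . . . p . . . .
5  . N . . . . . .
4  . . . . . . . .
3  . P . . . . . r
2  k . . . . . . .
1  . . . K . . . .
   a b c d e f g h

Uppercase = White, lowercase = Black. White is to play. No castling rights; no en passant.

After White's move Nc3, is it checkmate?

After Nc3: black king on a2; in check: yes, from the white knight on c3.
Black has 5 legal replies: Kxb3, Ka3, Kb2, Ka1, Rxc3.
In check but a legal move exists → not checkmate.

no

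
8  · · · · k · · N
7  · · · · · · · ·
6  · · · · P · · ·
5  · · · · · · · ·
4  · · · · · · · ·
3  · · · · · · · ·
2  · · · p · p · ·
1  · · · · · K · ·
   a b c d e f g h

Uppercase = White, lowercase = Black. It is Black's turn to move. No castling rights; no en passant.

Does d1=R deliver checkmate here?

After d1=R: white king on f1; in check: yes, from the black rook on d1.
White has 3 legal replies: Kg2, Kxf2, Ke2.
In check but a legal move exists → not checkmate.

no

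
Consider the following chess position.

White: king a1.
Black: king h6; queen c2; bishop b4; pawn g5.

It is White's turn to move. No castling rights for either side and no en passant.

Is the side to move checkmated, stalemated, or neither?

White to move; white king on a1.
In check: no.
King squares — b1: attacked by Qc2; a2: attacked by Qc2; b2: attacked by Qc2.
Legal moves for White: none.
Not in check and no legal moves → stalemate.

stalemate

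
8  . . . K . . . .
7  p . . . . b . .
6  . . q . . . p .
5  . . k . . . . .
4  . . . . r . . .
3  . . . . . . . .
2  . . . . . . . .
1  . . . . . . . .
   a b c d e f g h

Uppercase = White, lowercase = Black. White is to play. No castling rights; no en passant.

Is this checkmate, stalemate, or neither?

stalemate

White to move; white king on d8.
In check: no.
King squares — c7: attacked by Qc6; d7: attacked by Qc6; e7: attacked by Re4; c8: attacked by Qc6; e8: attacked by Re4.
Legal moves for White: none.
Not in check and no legal moves → stalemate.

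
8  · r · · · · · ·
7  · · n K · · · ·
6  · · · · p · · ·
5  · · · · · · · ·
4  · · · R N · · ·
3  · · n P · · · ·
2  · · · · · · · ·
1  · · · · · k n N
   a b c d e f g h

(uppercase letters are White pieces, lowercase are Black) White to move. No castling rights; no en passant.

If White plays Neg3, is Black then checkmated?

no

After Neg3: black king on f1; in check: yes, from the white knight on g3.
Black has 2 legal replies: Kg2, Ke1.
In check but a legal move exists → not checkmate.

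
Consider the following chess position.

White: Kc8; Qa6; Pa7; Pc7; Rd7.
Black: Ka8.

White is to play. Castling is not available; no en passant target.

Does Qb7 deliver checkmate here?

yes

After Qb7: black king on a8; in check: yes, from the white queen on b7.
King squares — a7: attacked by Qb7; b7: attacked by Kc8; b8: attacked by Pa7.
Black has no legal moves → checkmate.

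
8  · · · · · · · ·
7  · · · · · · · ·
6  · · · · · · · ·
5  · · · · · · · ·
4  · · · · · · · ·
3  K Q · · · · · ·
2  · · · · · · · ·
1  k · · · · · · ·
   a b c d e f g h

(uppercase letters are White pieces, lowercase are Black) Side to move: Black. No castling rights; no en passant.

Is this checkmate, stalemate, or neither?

Black to move; black king on a1.
In check: no.
King squares — b1: attacked by Qb3; a2: attacked by Ka3; b2: attacked by Ka3.
Legal moves for Black: none.
Not in check and no legal moves → stalemate.

stalemate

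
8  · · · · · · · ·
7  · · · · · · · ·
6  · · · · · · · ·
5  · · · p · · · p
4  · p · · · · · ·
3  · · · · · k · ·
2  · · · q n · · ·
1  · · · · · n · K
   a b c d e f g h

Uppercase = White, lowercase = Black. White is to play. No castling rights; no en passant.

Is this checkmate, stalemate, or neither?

stalemate

White to move; white king on h1.
In check: no.
King squares — g1: attacked by Ne2; g2: attacked by Kf3; h2: attacked by Nf1.
Legal moves for White: none.
Not in check and no legal moves → stalemate.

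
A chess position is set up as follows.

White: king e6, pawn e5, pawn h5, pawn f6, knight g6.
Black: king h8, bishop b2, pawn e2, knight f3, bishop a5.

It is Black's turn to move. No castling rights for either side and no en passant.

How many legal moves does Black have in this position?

2

Black to move; king on h8.
In check: yes, from the white knight on g6.
Legal moves: Kg8, Kh7.
Count: 2.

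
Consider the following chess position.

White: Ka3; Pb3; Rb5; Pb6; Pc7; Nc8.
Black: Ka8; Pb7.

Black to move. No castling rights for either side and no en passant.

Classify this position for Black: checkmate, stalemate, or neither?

stalemate

Black to move; black king on a8.
In check: no.
King squares — a7: attacked by Pb6; b7: own pawn; b8: attacked by Pc7.
Legal moves for Black: none.
Not in check and no legal moves → stalemate.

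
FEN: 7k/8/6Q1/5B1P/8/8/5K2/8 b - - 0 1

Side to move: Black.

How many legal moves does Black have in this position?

Black to move; king on h8.
In check: no.
Legal moves: none.
Count: 0.

0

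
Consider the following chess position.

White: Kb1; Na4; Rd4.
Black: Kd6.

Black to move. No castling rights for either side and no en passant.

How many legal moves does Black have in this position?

5

Black to move; king on d6.
In check: yes, from the white rook on d4.
Legal moves: Ke7, Kc7, Ke6, Kc6, Ke5.
Count: 5.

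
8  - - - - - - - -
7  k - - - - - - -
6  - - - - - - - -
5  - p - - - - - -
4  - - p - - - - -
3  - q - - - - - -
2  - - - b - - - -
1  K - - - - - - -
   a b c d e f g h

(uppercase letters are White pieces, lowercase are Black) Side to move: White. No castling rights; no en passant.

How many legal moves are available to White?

White to move; king on a1.
In check: no.
Legal moves: none.
Count: 0.

0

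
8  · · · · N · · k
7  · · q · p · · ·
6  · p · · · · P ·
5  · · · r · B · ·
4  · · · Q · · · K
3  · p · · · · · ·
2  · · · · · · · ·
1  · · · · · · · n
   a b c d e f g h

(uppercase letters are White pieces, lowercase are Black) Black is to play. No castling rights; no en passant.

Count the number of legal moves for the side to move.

5

Black to move; king on h8.
In check: yes, from the white queen on d4.
Legal moves: Kg8, Qe5, Re5, Rxd4+, e5.
Count: 5.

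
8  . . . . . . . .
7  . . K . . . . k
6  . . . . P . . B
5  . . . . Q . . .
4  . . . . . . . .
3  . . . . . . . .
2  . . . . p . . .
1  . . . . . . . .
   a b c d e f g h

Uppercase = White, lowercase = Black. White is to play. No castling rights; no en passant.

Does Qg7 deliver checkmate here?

yes

After Qg7: black king on h7; in check: yes, from the white queen on g7.
King squares — g6: attacked by Qg7; h6: attacked by Qg7; g7: attacked by Bh6; g8: attacked by Qg7; h8: attacked by Qg7.
Black has no legal moves → checkmate.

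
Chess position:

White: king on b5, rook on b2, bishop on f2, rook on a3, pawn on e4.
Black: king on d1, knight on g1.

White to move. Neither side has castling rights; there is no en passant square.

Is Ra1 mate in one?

yes

After Ra1: black king on d1; in check: yes, from the white rook on a1.
King squares — c1: attacked by Ra1; e1: attacked by Ra1; c2: attacked by Rb2; d2: attacked by Rb2; e2: attacked by Rb2.
Black has no legal moves → checkmate.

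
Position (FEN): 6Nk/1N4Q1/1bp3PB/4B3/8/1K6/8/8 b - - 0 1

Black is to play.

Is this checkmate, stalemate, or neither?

Black to move; black king on h8.
In check: yes, from the white queen on g7.
King squares — g7: attacked by Be5; h7: attacked by Pg6; g8: attacked by Qg7.
Legal moves for Black: none.
In check with no legal moves → checkmate.

checkmate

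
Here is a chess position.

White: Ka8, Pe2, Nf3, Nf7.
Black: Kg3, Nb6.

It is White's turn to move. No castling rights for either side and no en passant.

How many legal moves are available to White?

White to move; king on a8.
In check: yes, from the black knight on b6.
Legal moves: Kb8, Kb7, Ka7.
Count: 3.

3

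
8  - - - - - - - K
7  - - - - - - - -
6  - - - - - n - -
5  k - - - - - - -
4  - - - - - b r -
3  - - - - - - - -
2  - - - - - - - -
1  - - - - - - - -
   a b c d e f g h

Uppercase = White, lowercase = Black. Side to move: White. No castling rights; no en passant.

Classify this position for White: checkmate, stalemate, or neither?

stalemate

White to move; white king on h8.
In check: no.
King squares — g7: attacked by Rg4; h7: attacked by Nf6; g8: attacked by Rg4.
Legal moves for White: none.
Not in check and no legal moves → stalemate.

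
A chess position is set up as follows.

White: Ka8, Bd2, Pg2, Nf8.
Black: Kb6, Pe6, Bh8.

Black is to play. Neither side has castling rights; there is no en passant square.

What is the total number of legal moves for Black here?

Black to move; king on b6.
In check: no.
Legal moves: Bg7, Bf6, Be5, Bd4, Bc3, Bb2, Ba1, Kc7, Kc6, Ka6, Kc5, Kb5, e5.
Count: 13.

13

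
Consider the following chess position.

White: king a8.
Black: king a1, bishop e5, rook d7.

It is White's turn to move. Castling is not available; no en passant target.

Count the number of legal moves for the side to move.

0

White to move; king on a8.
In check: no.
Legal moves: none.
Count: 0.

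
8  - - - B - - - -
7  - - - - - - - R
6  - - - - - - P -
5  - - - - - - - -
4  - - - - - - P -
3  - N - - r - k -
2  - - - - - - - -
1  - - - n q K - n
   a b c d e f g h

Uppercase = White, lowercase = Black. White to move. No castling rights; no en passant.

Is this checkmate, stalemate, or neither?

checkmate

White to move; white king on f1.
In check: yes, from the black queen on e1.
King squares — e1: attacked by Re3; g1: attacked by Qe1; e2: attacked by Qe1; f2: attacked by Nd1; g2: attacked by Kg3.
Legal moves for White: none.
In check with no legal moves → checkmate.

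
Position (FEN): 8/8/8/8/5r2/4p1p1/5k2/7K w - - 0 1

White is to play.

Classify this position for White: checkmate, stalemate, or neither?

stalemate

White to move; white king on h1.
In check: no.
King squares — g1: attacked by Kf2; g2: attacked by Kf2; h2: attacked by Pg3.
Legal moves for White: none.
Not in check and no legal moves → stalemate.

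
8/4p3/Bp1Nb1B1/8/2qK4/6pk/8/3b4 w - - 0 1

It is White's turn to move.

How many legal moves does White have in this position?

White to move; king on d4.
In check: yes, from the black queen on c4.
Legal moves: Ke5, Ke3, Nxc4, Bxc4.
Count: 4.

4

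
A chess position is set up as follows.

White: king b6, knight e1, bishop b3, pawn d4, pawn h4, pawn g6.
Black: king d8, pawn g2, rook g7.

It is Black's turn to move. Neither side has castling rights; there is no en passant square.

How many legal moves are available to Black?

Black to move; king on d8.
In check: no.
Legal moves: Ke8, Kc8, Ke7, Kd7, Rg8, Rh7, Rf7, Re7, Rd7, Rc7, Rb7+, Ra7, Rxg6+, g1=Q, g1=R, g1=B, g1=N.
Count: 17.

17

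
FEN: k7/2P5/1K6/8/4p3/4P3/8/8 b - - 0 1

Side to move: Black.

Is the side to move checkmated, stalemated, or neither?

Black to move; black king on a8.
In check: no.
King squares — a7: attacked by Kb6; b7: attacked by Kb6; b8: attacked by Pc7.
Legal moves for Black: none.
Not in check and no legal moves → stalemate.

stalemate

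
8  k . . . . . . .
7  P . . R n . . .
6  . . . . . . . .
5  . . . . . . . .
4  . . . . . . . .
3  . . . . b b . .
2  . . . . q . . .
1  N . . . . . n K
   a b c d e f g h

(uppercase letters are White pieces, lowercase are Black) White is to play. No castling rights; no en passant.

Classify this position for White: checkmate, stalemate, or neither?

White to move; white king on h1.
In check: yes, from the black bishop on f3.
King squares — g1: attacked by Be3; g2: attacked by Qe2; h2: attacked by Qe2.
Legal moves for White: none.
In check with no legal moves → checkmate.

checkmate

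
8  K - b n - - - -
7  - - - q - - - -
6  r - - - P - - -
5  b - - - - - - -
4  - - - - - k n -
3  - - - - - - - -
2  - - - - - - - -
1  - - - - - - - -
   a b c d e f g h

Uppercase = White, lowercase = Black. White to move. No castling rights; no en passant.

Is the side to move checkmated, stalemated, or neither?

White to move; white king on a8.
In check: yes, from the black rook on a6.
King squares — a7: attacked by Ra6; b7: attacked by Qd7; b8: available.
Legal moves for White: Kb8.
White is in check but has 1 legal move → neither.

neither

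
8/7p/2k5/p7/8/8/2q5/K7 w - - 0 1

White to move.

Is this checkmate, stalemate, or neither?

White to move; white king on a1.
In check: no.
King squares — b1: attacked by Qc2; a2: attacked by Qc2; b2: attacked by Qc2.
Legal moves for White: none.
Not in check and no legal moves → stalemate.

stalemate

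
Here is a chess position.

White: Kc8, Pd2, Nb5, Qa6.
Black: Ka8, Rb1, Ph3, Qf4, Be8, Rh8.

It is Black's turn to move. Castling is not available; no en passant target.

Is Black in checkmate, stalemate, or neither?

Black to move; black king on a8.
In check: yes, from the white queen on a6.
King squares — a7: attacked by Nb5; b7: attacked by Qa6; b8: attacked by Kc8.
Legal moves for Black: none.
In check with no legal moves → checkmate.

checkmate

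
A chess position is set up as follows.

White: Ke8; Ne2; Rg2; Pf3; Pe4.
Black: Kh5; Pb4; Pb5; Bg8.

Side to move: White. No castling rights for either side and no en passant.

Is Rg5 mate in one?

After Rg5: black king on h5; in check: yes, from the white rook on g5.
Black has 3 legal replies: Kh6, Kxg5, Kh4.
In check but a legal move exists → not checkmate.

no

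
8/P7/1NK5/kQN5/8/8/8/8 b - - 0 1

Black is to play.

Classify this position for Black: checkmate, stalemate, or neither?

Black to move; black king on a5.
In check: yes, from the white queen on b5.
King squares — a4: attacked by Qb5; b4: attacked by Qb5; b5: attacked by Kc6; a6: attacked by Qb5; b6: attacked by Qb5.
Legal moves for Black: none.
In check with no legal moves → checkmate.

checkmate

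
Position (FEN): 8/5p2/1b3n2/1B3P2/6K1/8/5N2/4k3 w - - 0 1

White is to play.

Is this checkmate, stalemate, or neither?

White to move; white king on g4.
In check: yes, from the black knight on f6.
King squares — f3: available; g3: available; h3: available; f4: available; h4: available; f5: own pawn; g5: available; h5: attacked by Nf6.
Legal moves for White: Kg5, Kh4, Kf4, Kh3, Kg3, Kf3.
White is in check but has 6 legal moves → neither.

neither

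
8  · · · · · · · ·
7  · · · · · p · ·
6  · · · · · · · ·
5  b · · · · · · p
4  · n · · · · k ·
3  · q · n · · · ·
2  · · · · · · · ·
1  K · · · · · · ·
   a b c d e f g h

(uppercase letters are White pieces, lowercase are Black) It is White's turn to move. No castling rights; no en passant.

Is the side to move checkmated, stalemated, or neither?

stalemate

White to move; white king on a1.
In check: no.
King squares — b1: attacked by Qb3; a2: attacked by Qb3; b2: attacked by Qb3.
Legal moves for White: none.
Not in check and no legal moves → stalemate.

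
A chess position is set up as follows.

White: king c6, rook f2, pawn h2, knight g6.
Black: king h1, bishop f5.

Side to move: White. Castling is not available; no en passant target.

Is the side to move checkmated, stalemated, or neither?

White to move; white king on c6.
In check: no.
Legal moves for White include: Nh8, Nf8, Ne7, Ne5, Nh4, Nf4, Kc7, Kb7, Kd6, Kb6, Kd5, Kc5, Kb5, Rxf5, Rf4, Rf3, Rg2, Re2, ... (list truncated; more exist).
White has legal moves and is not in check → neither.

neither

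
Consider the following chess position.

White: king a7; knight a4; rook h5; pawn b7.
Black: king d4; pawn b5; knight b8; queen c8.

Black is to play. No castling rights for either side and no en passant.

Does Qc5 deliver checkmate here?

no

After Qc5: white king on a7; in check: yes, from the black queen on c5.
White has 5 legal replies: Kxb8, Ka8, Rxc5, Nb6, Nxc5.
In check but a legal move exists → not checkmate.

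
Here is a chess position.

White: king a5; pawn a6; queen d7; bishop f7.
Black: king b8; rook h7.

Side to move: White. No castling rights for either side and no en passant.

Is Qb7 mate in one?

yes

After Qb7: black king on b8; in check: yes, from the white queen on b7.
King squares — a7: attacked by Qb7; b7: attacked by Pa6; c7: attacked by Qb7; a8: attacked by Qb7; c8: attacked by Qb7.
Black has no legal moves → checkmate.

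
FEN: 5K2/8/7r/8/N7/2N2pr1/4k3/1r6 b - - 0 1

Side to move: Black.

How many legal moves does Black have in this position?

6

Black to move; king on e2.
In check: yes, from the white knight on c3.
Legal moves: Ke3, Kd3, Kf2, Kd2, Kf1, Ke1.
Count: 6.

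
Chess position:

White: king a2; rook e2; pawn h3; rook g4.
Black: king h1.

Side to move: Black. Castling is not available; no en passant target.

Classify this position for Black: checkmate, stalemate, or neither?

Black to move; black king on h1.
In check: no.
King squares — g1: attacked by Rg4; g2: attacked by Re2; h2: attacked by Re2.
Legal moves for Black: none.
Not in check and no legal moves → stalemate.

stalemate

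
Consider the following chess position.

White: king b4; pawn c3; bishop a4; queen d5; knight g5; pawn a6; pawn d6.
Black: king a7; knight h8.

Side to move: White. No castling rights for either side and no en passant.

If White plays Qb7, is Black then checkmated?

yes

After Qb7: black king on a7; in check: yes, from the white queen on b7.
King squares — a6: attacked by Qb7; b6: attacked by Qb7; b7: attacked by Pa6; a8: attacked by Qb7; b8: attacked by Qb7.
Black has no legal moves → checkmate.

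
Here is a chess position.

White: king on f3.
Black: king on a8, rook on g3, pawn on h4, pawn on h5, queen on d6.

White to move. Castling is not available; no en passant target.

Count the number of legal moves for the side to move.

3

White to move; king on f3.
In check: yes, from the black rook on g3.
Legal moves: Ke4, Kf2, Ke2.
Count: 3.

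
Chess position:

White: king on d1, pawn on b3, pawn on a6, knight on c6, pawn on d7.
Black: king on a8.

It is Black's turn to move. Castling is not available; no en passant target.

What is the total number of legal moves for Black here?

Black to move; king on a8.
In check: no.
Legal moves: none.
Count: 0.

0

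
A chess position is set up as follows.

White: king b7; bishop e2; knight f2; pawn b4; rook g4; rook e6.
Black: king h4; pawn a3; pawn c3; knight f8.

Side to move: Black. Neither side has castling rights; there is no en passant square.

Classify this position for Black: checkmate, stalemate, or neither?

Black to move; black king on h4.
In check: yes, from the white rook on g4.
Legal moves for Black: Kh5.
Black is in check but has 1 legal move → neither.

neither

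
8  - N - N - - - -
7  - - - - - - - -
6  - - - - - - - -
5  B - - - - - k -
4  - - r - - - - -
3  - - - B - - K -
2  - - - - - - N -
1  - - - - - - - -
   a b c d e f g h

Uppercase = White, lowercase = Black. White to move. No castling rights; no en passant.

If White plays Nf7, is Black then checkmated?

After Nf7: black king on g5; in check: yes, from the white knight on f7.
Black has 2 legal replies: Kf6, Kh5.
In check but a legal move exists → not checkmate.

no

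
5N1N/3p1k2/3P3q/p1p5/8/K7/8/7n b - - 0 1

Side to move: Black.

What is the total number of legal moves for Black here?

6

Black to move; king on f7.
In check: yes, from the white knight on h8.
Legal moves: Kg8, Kxf8, Ke8, Kg7, Kf6, Qxh8.
Count: 6.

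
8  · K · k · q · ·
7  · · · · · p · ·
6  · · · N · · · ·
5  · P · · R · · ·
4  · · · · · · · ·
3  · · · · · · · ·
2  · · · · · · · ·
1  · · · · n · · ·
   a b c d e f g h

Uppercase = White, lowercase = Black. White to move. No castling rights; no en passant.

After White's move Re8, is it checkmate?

After Re8: black king on d8; in check: yes, from the white rook on e8.
Black has 2 legal replies: Kd7, Qxe8.
In check but a legal move exists → not checkmate.

no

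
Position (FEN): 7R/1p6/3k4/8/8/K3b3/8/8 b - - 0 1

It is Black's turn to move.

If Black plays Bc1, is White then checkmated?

no

After Bc1: white king on a3; in check: yes, from the black bishop on c1.
White has 4 legal replies: Kb4, Ka4, Kb3, Ka2.
In check but a legal move exists → not checkmate.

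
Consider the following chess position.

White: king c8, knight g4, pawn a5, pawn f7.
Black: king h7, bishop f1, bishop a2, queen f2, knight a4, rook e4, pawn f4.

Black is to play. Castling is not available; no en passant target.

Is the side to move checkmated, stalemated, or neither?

Black to move; black king on h7.
In check: no.
Legal moves for Black include: Kh8, Kg7, Kg6, Re8+, Re7, Re6, Re5, Rd4, Rc4+, Rb4, Re3, Re2, Re1, Nb6+, Nc5, Nc3, Nb2, Qa7, ... (list truncated; more exist).
Black has legal moves and is not in check → neither.

neither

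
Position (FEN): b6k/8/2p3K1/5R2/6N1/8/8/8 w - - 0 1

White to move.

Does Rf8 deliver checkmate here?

yes

After Rf8: black king on h8; in check: yes, from the white rook on f8.
King squares — g7: attacked by Kg6; h7: attacked by Kg6; g8: attacked by Rf8.
Black has no legal moves → checkmate.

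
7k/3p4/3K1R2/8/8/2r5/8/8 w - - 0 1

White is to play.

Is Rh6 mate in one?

no

After Rh6: black king on h8; in check: yes, from the white rook on h6.
Black has 2 legal replies: Kg8, Kg7.
In check but a legal move exists → not checkmate.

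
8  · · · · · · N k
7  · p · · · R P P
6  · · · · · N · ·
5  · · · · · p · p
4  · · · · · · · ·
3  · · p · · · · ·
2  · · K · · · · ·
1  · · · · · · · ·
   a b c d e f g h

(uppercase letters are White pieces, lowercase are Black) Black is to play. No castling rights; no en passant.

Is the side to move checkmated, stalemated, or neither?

checkmate

Black to move; black king on h8.
In check: yes, from the white pawn on g7.
King squares — g7: attacked by Rf7; h7: attacked by Nf6; g8: attacked by Nf6.
Legal moves for Black: none.
In check with no legal moves → checkmate.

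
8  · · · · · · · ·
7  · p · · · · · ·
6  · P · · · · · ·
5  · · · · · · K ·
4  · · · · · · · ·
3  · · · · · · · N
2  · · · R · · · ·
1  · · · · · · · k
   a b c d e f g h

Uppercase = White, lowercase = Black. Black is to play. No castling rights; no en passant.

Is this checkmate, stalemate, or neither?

Black to move; black king on h1.
In check: no.
King squares — g1: attacked by Nh3; g2: attacked by Rd2; h2: attacked by Rd2.
Legal moves for Black: none.
Not in check and no legal moves → stalemate.

stalemate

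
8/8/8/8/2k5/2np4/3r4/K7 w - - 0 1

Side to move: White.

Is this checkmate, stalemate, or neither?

White to move; white king on a1.
In check: no.
King squares — b1: attacked by Nc3; a2: attacked by Rd2; b2: attacked by Rd2.
Legal moves for White: none.
Not in check and no legal moves → stalemate.

stalemate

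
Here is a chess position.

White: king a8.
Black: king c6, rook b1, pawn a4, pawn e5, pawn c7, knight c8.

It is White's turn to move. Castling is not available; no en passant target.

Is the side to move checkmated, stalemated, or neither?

White to move; white king on a8.
In check: no.
King squares — a7: attacked by Nc8; b7: attacked by Rb1; b8: attacked by Rb1.
Legal moves for White: none.
Not in check and no legal moves → stalemate.

stalemate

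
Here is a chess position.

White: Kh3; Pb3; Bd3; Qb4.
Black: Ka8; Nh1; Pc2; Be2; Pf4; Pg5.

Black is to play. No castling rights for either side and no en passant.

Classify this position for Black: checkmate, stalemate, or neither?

neither

Black to move; black king on a8.
In check: no.
Legal moves for Black: Ka7, Bh5, Bg4+, Bf3, Bxd3, Bf1+, Bd1, Ng3, Nf2+, g4+, f3, c1=Q, c1=R, c1=B, c1=N.
Black has 15 legal moves and is not in check → neither.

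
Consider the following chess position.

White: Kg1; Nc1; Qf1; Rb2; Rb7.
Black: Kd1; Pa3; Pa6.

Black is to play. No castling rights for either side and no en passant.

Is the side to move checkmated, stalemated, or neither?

Black to move; black king on d1.
In check: yes, from the white queen on f1.
King squares — c1: attacked by Qf1; e1: attacked by Qf1; c2: attacked by Rb2; d2: attacked by Rb2; e2: attacked by Nc1.
Legal moves for Black: none.
In check with no legal moves → checkmate.

checkmate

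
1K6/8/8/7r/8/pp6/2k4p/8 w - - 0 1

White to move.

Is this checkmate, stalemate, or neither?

White to move; white king on b8.
In check: no.
Legal moves for White: Kc8, Ka8, Kc7, Kb7, Ka7.
White has 5 legal moves and is not in check → neither.

neither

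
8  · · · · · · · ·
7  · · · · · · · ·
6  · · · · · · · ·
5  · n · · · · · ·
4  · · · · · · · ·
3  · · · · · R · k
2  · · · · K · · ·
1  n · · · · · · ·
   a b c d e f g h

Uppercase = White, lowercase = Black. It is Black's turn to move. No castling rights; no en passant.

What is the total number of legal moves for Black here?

Black to move; king on h3.
In check: yes, from the white rook on f3.
Legal moves: Kh4, Kg4, Kh2, Kg2.
Count: 4.

4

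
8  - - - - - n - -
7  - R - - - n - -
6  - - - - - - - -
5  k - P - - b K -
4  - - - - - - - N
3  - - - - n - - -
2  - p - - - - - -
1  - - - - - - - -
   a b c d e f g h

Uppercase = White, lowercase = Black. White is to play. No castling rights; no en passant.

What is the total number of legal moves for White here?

4

White to move; king on g5.
In check: yes, from the black knight on f7.
Legal moves: Kf6, Kh5, Kf4, Rxf7.
Count: 4.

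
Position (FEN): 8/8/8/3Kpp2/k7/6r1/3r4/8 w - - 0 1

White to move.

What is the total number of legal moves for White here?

White to move; king on d5.
In check: yes, from the black rook on d2.
Legal moves: Ke6, Kc6, Kxe5, Kc5, Kc4.
Count: 5.

5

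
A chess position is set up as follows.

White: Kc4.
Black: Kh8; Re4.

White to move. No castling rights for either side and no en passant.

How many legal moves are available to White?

White to move; king on c4.
In check: yes, from the black rook on e4.
Legal moves: Kd5, Kc5, Kb5, Kd3, Kc3, Kb3.
Count: 6.

6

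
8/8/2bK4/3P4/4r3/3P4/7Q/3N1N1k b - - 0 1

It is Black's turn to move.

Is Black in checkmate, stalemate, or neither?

checkmate

Black to move; black king on h1.
In check: yes, from the white queen on h2.
King squares — g1: attacked by Qh2; g2: attacked by Qh2; h2: attacked by Nf1.
Legal moves for Black: none.
In check with no legal moves → checkmate.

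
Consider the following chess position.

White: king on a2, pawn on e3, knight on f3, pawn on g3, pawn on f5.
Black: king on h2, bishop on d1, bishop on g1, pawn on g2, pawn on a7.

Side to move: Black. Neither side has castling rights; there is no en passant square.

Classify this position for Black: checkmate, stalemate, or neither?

neither

Black to move; black king on h2.
In check: yes, from the white knight on f3.
Legal moves for Black: Kh3, Kxg3, Kh1, Bxf3.
Black is in check but has 4 legal moves → neither.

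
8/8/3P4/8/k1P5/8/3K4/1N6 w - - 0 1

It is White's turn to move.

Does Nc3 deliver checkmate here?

no

After Nc3: black king on a4; in check: yes, from the white knight on c3.
Black has 4 legal replies: Ka5, Kb4, Kb3, Ka3.
In check but a legal move exists → not checkmate.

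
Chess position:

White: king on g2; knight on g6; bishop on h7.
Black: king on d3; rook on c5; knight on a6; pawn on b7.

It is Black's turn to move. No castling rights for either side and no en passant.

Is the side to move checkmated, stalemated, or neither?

Black to move; black king on d3.
In check: no.
Legal moves for Black include: Nb8, Nc7, Nb4, Rc8, Rc7, Rc6, Rh5, Rg5+, Rf5, Re5, Rd5, Rb5, Ra5, Rc4, Rc3, Rc2+, Rc1, Ke4, ... (list truncated; more exist).
Black has legal moves and is not in check → neither.

neither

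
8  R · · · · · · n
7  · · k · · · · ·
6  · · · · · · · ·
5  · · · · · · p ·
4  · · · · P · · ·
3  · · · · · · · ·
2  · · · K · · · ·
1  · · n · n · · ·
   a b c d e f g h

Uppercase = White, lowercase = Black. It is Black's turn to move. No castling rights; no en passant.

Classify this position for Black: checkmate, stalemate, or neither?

Black to move; black king on c7.
In check: no.
Legal moves for Black: Nf7, Ng6, Kd7, Kb7, Kd6, Kc6, Kb6, Nf3+, Ned3, Ng2, Nc2, Ncd3, Nb3+, Ne2, Na2, g4.
Black has 16 legal moves and is not in check → neither.

neither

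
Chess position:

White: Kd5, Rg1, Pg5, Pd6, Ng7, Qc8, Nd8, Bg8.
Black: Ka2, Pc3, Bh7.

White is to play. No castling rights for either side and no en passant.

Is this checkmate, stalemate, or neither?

neither

White to move; white king on d5.
In check: no.
Legal moves for White include: Bxh7, Bf7, Be6, Nf7, Nb7, Nde6, Nc6, Qb8, Qa8+, Qd7, Qc7, Qb7, Qe6, Qc6, Qa6+, Qf5, Qc5, Qg4, ... (list truncated; more exist).
White has legal moves and is not in check → neither.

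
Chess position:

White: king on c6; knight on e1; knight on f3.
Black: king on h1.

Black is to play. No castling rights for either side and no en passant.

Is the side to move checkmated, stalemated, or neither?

stalemate

Black to move; black king on h1.
In check: no.
King squares — g1: attacked by Nf3; g2: attacked by Ne1; h2: attacked by Nf3.
Legal moves for Black: none.
Not in check and no legal moves → stalemate.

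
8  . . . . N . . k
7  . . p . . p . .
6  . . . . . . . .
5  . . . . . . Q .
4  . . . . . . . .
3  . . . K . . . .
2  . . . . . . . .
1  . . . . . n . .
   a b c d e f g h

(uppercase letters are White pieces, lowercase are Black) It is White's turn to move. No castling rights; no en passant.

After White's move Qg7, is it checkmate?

After Qg7: black king on h8; in check: yes, from the white queen on g7.
King squares — g7: attacked by Ne8; h7: attacked by Qg7; g8: attacked by Qg7.
Black has no legal moves → checkmate.

yes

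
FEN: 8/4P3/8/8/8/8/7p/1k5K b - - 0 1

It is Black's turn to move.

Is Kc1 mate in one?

After Kc1: white king on h1; in check: no.
White is not in check, so this cannot be checkmate.

no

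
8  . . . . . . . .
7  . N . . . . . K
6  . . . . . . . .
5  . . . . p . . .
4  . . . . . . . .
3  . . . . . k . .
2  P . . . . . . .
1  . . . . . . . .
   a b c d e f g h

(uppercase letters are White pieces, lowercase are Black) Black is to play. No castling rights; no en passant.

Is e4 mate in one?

no

After e4: white king on h7; in check: no.
White is not in check, so this cannot be checkmate.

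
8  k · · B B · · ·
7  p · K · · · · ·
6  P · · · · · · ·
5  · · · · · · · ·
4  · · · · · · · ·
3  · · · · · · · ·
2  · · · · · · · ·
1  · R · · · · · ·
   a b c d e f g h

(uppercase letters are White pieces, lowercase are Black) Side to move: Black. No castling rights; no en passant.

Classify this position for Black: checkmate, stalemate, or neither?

stalemate

Black to move; black king on a8.
In check: no.
King squares — a7: own pawn; b7: attacked by Rb1; b8: attacked by Rb1.
Legal moves for Black: none.
Not in check and no legal moves → stalemate.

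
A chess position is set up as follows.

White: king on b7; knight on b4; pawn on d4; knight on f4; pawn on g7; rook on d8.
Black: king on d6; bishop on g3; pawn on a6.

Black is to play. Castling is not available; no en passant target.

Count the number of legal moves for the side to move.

1

Black to move; king on d6.
In check: yes, from the white rook on d8.
Legal moves: Ke7.
Count: 1.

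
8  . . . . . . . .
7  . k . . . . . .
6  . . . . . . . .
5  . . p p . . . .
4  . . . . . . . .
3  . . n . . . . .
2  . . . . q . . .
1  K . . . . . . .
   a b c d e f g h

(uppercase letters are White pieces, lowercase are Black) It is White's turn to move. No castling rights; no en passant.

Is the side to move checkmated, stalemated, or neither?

stalemate

White to move; white king on a1.
In check: no.
King squares — b1: attacked by Nc3; a2: attacked by Qe2; b2: attacked by Qe2.
Legal moves for White: none.
Not in check and no legal moves → stalemate.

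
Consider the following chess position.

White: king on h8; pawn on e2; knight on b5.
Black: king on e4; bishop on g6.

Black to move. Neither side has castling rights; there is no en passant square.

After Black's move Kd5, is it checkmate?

no

After Kd5: white king on h8; in check: no.
White is not in check, so this cannot be checkmate.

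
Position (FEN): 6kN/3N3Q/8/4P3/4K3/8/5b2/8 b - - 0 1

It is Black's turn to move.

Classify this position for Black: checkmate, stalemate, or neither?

neither

Black to move; black king on g8.
In check: yes, from the white queen on h7.
King squares — f7: attacked by Qh7; g7: attacked by Qh7; h7: available; f8: attacked by Nd7; h8: attacked by Qh7.
Legal moves for Black: Kxh7.
Black is in check but has 1 legal move → neither.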